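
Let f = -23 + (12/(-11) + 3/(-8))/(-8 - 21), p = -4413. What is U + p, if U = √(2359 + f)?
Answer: -4413 + √3803501438/1276 ≈ -4364.7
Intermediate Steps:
f = -58567/2552 (f = -23 + (12*(-1/11) + 3*(-⅛))/(-29) = -23 - (-12/11 - 3/8)/29 = -23 - 1/29*(-129/88) = -23 + 129/2552 = -58567/2552 ≈ -22.949)
U = √3803501438/1276 (U = √(2359 - 58567/2552) = √(5961601/2552) = √3803501438/1276 ≈ 48.333)
U + p = √3803501438/1276 - 4413 = -4413 + √3803501438/1276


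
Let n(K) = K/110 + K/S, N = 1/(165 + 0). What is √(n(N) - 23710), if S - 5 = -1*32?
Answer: I*√23238171166/990 ≈ 153.98*I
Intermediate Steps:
S = -27 (S = 5 - 1*32 = 5 - 32 = -27)
N = 1/165 ≈ 0.0060606
n(K) = -83*K/2970 (n(K) = K/110 + K/(-27) = K*(1/110) + K*(-1/27) = K/110 - K/27 = -83*K/2970)
√(n(N) - 23710) = √(-83/2970*1/165 - 23710) = √(-83/490050 - 23710) = √(-11619085583/490050) = I*√23238171166/990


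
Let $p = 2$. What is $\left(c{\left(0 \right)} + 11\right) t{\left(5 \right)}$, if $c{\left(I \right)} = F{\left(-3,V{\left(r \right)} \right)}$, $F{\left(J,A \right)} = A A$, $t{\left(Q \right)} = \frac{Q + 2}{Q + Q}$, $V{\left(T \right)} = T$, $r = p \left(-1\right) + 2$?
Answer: $\frac{77}{10} \approx 7.7$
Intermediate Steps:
$r = 0$ ($r = 2 \left(-1\right) + 2 = -2 + 2 = 0$)
$t{\left(Q \right)} = \frac{2 + Q}{2 Q}$
$F{\left(J,A \right)} = A^{2}$
$c{\left(I \right)} = 0$ ($c{\left(I \right)} = 0^{2} = 0$)
$\left(c{\left(0 \right)} + 11\right) t{\left(5 \right)} = \left(0 + 11\right) \frac{2 + 5}{2 \cdot 5} = 11 \cdot \frac{1}{2} \cdot \frac{1}{5} \cdot 7 = 11 \cdot \frac{7}{10} = \frac{77}{10}$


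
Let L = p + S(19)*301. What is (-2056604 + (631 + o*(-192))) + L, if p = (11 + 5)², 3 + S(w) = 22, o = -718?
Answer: -1912142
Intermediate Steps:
S(w) = 19 (S(w) = -3 + 22 = 19)
p = 256 (p = 16² = 256)
L = 5975 (L = 256 + 19*301 = 256 + 5719 = 5975)
(-2056604 + (631 + o*(-192))) + L = (-2056604 + (631 - 718*(-192))) + 5975 = (-2056604 + (631 + 137856)) + 5975 = (-2056604 + 138487) + 5975 = -1918117 + 5975 = -1912142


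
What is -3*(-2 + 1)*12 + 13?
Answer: 49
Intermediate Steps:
-3*(-2 + 1)*12 + 13 = -3*(-1)*12 + 13 = 3*12 + 13 = 36 + 13 = 49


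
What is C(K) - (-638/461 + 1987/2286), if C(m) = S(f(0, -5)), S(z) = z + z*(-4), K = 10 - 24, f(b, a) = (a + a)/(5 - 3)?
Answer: 16350151/1053846 ≈ 15.515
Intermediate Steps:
f(b, a) = a (f(b, a) = (2*a)/2 = (2*a)*(½) = a)
K = -14
S(z) = -3*z (S(z) = z - 4*z = -3*z)
C(m) = 15 (C(m) = -3*(-5) = 15)
C(K) - (-638/461 + 1987/2286) = 15 - (-638/461 + 1987/2286) = 15 - 1*(-542461/1053846) = 15 + 542461/1053846 = 16350151/1053846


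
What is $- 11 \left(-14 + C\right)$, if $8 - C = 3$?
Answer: $99$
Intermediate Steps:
$C = 5$ ($C = 8 - 3 = 5$)
$- 11 \left(-14 + C\right) = - 11 \left(-14 + 5\right) = \left(-11\right) \left(-9\right) = 99$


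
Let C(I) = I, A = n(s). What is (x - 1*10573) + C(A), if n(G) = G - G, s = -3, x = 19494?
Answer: 8921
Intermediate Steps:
n(G) = 0
A = 0
(x - 1*10573) + C(A) = (19494 - 1*10573) + 0 = (19494 - 10573) + 0 = 8921 + 0 = 8921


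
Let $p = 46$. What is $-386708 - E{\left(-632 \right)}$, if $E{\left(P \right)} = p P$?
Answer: $-357636$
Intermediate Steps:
$E{\left(P \right)} = 46 P$
$-386708 - E{\left(-632 \right)} = -386708 - 46 \left(-632\right) = -386708 - -29072 = -386708 + 29072 = -357636$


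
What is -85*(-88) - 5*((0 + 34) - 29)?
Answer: 7455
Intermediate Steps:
-85*(-88) - 5*((0 + 34) - 29) = 7480 - 5*(34 - 29) = 7480 - 5*5 = 7480 - 25 = 7455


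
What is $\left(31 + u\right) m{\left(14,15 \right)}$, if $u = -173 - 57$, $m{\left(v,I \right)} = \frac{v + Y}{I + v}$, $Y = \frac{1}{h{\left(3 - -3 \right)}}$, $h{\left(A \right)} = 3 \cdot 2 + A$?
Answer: $- \frac{33631}{348} \approx -96.641$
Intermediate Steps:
$h{\left(A \right)} = 6 + A$
$Y = \frac{1}{12}$ ($Y = \frac{1}{6 + \left(3 - -3\right)} = \frac{1}{6 + \left(3 + 3\right)} = \frac{1}{6 + 6} = \frac{1}{12} \approx 0.083333$)
$m{\left(v,I \right)} = \frac{\frac{1}{12} + v}{I + v}$ ($m{\left(v,I \right)} = \frac{v + \frac{1}{12}}{I + v} = \frac{\frac{1}{12} + v}{I + v}$)
$u = -230$
$\left(31 + u\right) m{\left(14,15 \right)} = \left(31 - 230\right) \frac{\frac{1}{12} + 14}{15 + 14} = - 199 \cdot \frac{1}{29} \cdot \frac{169}{12} = \left(-199\right) \frac{169}{348} = - \frac{33631}{348}$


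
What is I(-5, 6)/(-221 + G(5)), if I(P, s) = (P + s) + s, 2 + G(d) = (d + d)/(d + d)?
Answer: -7/222 ≈ -0.031532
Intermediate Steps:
G(d) = -1 (G(d) = -2 + (d + d)/(d + d) = -2 + (2*d)/((2*d)) = -2 + (2*d)*(1/(2*d)) = -2 + 1 = -1)
I(P, s) = P + 2*s
I(-5, 6)/(-221 + G(5)) = (-5 + 2*6)/(-221 - 1) = (-5 + 12)/(-222) = -1/222*7 = -7/222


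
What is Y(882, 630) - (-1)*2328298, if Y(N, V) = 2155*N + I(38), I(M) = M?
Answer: 4229046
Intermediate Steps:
Y(N, V) = 38 + 2155*N (Y(N, V) = 2155*N + 38 = 38 + 2155*N)
Y(882, 630) - (-1)*2328298 = (38 + 2155*882) - (-1)*2328298 = (38 + 1900710) - 1*(-2328298) = 1900748 + 2328298 = 4229046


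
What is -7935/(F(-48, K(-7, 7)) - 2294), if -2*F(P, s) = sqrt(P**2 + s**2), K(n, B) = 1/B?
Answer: 1189255480/343774853 - 37030*sqrt(112897)/343774853 ≈ 3.4232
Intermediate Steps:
F(P, s) = -sqrt(P**2 + s**2)/2
-7935/(F(-48, K(-7, 7)) - 2294) = -7935/(-sqrt((-48)**2 + (1/7)**2)/2 - 2294) = -7935/(-sqrt(2304 + (1/7)**2)/2 - 2294) = -7935/(-sqrt(2304 + 1/49)/2 - 2294) = -7935/(-sqrt(112897)/14 - 2294) = -7935/(-2294 - sqrt(112897)/14)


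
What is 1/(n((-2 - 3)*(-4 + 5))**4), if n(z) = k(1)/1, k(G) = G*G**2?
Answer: 1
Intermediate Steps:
k(G) = G**3
n(z) = 1 (n(z) = 1**3/1 = 1*1 = 1)
1/(n((-2 - 3)*(-4 + 5))**4) = 1/(1**4) = 1/1 = 1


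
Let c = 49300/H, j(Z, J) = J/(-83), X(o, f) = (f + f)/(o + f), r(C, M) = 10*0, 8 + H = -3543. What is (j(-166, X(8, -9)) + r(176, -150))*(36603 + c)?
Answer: -2338703154/294733 ≈ -7935.0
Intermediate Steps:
H = -3551 (H = -8 - 3543 = -3551)
r(C, M) = 0
X(o, f) = 2*f/(f + o) (X(o, f) = (2*f)/(f + o) = 2*f/(f + o))
j(Z, J) = -J/83 (j(Z, J) = J*(-1/83) = -J/83)
c = -49300/3551 (c = 49300/(-3551) = 49300*(-1/3551) = -49300/3551 ≈ -13.883)
(j(-166, X(8, -9)) + r(176, -150))*(36603 + c) = (-2*(-9)/(83*(-9 + 8)) + 0)*(36603 - 49300/3551) = (-2*(-9)/(83*(-1)) + 0)*(129927953/3551) = (-2*(-9)*(-1)/83 + 0)*(129927953/3551) = (-1/83*18 + 0)*(129927953/3551) = (-18/83 + 0)*(129927953/3551) = -18/83*129927953/3551 = -2338703154/294733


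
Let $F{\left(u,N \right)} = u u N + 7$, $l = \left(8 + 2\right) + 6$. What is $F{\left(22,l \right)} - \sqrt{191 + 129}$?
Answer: $7751 - 8 \sqrt{5} \approx 7733.1$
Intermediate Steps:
$l = 16$ ($l = 10 + 6 = 16$)
$F{\left(u,N \right)} = 7 + N u^{2}$ ($F{\left(u,N \right)} = u^{2} N + 7 = N u^{2} + 7 = 7 + N u^{2}$)
$F{\left(22,l \right)} - \sqrt{191 + 129} = \left(7 + 16 \cdot 22^{2}\right) - \sqrt{191 + 129} = \left(7 + 16 \cdot 484\right) - \sqrt{320} = \left(7 + 7744\right) - 8 \sqrt{5} = 7751 - 8 \sqrt{5}$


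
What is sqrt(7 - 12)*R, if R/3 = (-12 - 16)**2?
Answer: 2352*I*sqrt(5) ≈ 5259.2*I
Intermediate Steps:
R = 2352 (R = 3*(-12 - 16)**2 = 3*(-28)**2 = 3*784 = 2352)
sqrt(7 - 12)*R = sqrt(7 - 12)*2352 = sqrt(-5)*2352 = (I*sqrt(5))*2352 = 2352*I*sqrt(5)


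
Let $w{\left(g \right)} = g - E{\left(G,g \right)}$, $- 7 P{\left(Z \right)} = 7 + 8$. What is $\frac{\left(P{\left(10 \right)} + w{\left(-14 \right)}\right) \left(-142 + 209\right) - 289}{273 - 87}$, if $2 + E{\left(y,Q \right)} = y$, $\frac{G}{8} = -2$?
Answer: $- \frac{192}{217} \approx -0.88479$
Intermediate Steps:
$G = -16$ ($G = 8 \left(-2\right) = -16$)
$P{\left(Z \right)} = - \frac{15}{7}$ ($P{\left(Z \right)} = - \frac{7 + 8}{7} = \left(- \frac{1}{7}\right) 15 = - \frac{15}{7}$)
$E{\left(y,Q \right)} = -2 + y$
$w{\left(g \right)} = 18 + g$ ($w{\left(g \right)} = g - \left(-2 - 16\right) = g - -18 = g + 18 = 18 + g$)
$\frac{\left(P{\left(10 \right)} + w{\left(-14 \right)}\right) \left(-142 + 209\right) - 289}{273 - 87} = \frac{\left(- \frac{15}{7} + \left(18 - 14\right)\right) \left(-142 + 209\right) - 289}{273 - 87} = \frac{\left(- \frac{15}{7} + 4\right) 67 - 289}{186} = \left(\frac{13}{7} \cdot 67 - 289\right) \frac{1}{186} = \left(\frac{871}{7} - 289\right) \frac{1}{186} = \left(- \frac{1152}{7}\right) \frac{1}{186} = - \frac{192}{217}$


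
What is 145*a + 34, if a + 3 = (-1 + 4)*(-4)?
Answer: -2141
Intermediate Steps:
a = -15 (a = -3 + (-1 + 4)*(-4) = -3 + 3*(-4) = -3 - 12 = -15)
145*a + 34 = 145*(-15) + 34 = -2175 + 34 = -2141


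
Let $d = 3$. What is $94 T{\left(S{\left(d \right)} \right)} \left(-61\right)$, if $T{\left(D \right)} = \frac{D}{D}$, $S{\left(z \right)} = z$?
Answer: $-5734$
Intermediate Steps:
$T{\left(D \right)} = 1$
$94 T{\left(S{\left(d \right)} \right)} \left(-61\right) = 94 \cdot 1 \left(-61\right) = 94 \left(-61\right) = -5734$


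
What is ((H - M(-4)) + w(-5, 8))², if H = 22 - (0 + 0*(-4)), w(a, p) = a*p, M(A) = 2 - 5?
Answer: 225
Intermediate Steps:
M(A) = -3
H = 22 (H = 22 - (0 + 0) = 22 - 1*0 = 22 + 0 = 22)
((H - M(-4)) + w(-5, 8))² = ((22 - 1*(-3)) - 5*8)² = ((22 + 3) - 40)² = (25 - 40)² = (-15)² = 225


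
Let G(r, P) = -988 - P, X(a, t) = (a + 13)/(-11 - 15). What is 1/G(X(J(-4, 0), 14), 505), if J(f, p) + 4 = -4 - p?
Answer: -1/1493 ≈ -0.00066979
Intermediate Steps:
J(f, p) = -8 - p (J(f, p) = -4 + (-4 - p) = -8 - p)
X(a, t) = -½ - a/26 (X(a, t) = (13 + a)/(-26) = (13 + a)*(-1/26) = -½ - a/26)
1/G(X(J(-4, 0), 14), 505) = 1/(-988 - 1*505) = 1/(-988 - 505) = 1/(-1493) = -1/1493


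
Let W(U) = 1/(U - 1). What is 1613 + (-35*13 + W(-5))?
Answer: 6947/6 ≈ 1157.8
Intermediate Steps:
W(U) = 1/(-1 + U)
1613 + (-35*13 + W(-5)) = 1613 + (-35*13 + 1/(-1 - 5)) = 1613 + (-455 + 1/(-6)) = 1613 + (-455 - ⅙) = 1613 - 2731/6 = 6947/6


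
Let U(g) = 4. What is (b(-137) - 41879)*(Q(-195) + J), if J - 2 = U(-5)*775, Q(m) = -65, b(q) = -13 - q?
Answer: -126809935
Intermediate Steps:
J = 3102 (J = 2 + 4*775 = 2 + 3100 = 3102)
(b(-137) - 41879)*(Q(-195) + J) = ((-13 - 1*(-137)) - 41879)*(-65 + 3102) = ((-13 + 137) - 41879)*3037 = (124 - 41879)*3037 = -41755*3037 = -126809935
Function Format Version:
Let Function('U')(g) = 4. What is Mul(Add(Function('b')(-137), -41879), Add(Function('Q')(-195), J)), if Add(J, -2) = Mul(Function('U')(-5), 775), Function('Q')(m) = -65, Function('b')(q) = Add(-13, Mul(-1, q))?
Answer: -126809935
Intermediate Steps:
J = 3102 (J = Add(2, Mul(4, 775)) = Add(2, 3100) = 3102)
Mul(Add(Function('b')(-137), -41879), Add(Function('Q')(-195), J)) = Mul(Add(Add(-13, Mul(-1, -137)), -41879), Add(-65, 3102)) = Mul(Add(Add(-13, 137), -41879), 3037) = Mul(Add(124, -41879), 3037) = Mul(-41755, 3037) = -126809935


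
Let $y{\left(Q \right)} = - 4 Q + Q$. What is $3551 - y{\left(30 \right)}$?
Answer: $3641$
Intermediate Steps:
$y{\left(Q \right)} = - 3 Q$
$3551 - y{\left(30 \right)} = 3551 - \left(-3\right) 30 = 3551 - -90 = 3551 + 90 = 3641$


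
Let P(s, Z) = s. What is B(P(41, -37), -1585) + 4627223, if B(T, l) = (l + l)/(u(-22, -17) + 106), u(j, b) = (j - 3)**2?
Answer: 3382496843/731 ≈ 4.6272e+6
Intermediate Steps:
u(j, b) = (-3 + j)**2
B(T, l) = 2*l/731 (B(T, l) = (l + l)/((-3 - 22)**2 + 106) = (2*l)/((-25)**2 + 106) = (2*l)/(625 + 106) = (2*l)/731 = (2*l)*(1/731) = 2*l/731)
B(P(41, -37), -1585) + 4627223 = (2/731)*(-1585) + 4627223 = -3170/731 + 4627223 = 3382496843/731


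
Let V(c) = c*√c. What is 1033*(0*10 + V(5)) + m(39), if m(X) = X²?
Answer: 1521 + 5165*√5 ≈ 13070.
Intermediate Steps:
V(c) = c^(3/2)
1033*(0*10 + V(5)) + m(39) = 1033*(0*10 + 5^(3/2)) + 39² = 1033*(0 + 5*√5) + 1521 = 1033*(5*√5) + 1521 = 5165*√5 + 1521 = 1521 + 5165*√5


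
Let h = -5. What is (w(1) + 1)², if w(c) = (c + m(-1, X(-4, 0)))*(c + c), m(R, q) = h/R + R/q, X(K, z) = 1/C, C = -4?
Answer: 441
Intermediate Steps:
X(K, z) = -¼ (X(K, z) = 1/(-4) = -¼)
m(R, q) = -5/R + R/q
w(c) = 2*c*(9 + c) (w(c) = (c + (-5/(-1) - 1/(-¼)))*(c + c) = (c + (-5*(-1) - 1*(-4)))*(2*c) = (c + (5 + 4))*(2*c) = (c + 9)*(2*c) = (9 + c)*(2*c) = 2*c*(9 + c))
(w(1) + 1)² = (2*1*(9 + 1) + 1)² = (2*1*10 + 1)² = (20 + 1)² = 21² = 441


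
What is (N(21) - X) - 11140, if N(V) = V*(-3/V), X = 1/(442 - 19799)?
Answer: -215695050/19357 ≈ -11143.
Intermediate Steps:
X = -1/19357 (X = 1/(-19357) = -1/19357 ≈ -5.1661e-5)
N(V) = -3
(N(21) - X) - 11140 = (-3 - 1*(-1/19357)) - 11140 = (-3 + 1/19357) - 11140 = -58070/19357 - 11140 = -215695050/19357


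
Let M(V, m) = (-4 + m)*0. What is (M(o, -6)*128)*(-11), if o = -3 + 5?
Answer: 0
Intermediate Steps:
o = 2
M(V, m) = 0
(M(o, -6)*128)*(-11) = (0*128)*(-11) = 0*(-11) = 0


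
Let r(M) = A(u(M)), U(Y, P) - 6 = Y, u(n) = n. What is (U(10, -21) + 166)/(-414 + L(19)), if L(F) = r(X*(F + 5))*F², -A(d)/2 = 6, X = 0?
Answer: -13/339 ≈ -0.038348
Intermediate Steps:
A(d) = -12 (A(d) = -2*6 = -12)
U(Y, P) = 6 + Y
r(M) = -12
L(F) = -12*F²
(U(10, -21) + 166)/(-414 + L(19)) = ((6 + 10) + 166)/(-414 - 12*19²) = (16 + 166)/(-414 - 12*361) = 182/(-414 - 4332) = 182/(-4746) = 182*(-1/4746) = -13/339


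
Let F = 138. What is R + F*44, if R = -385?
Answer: 5687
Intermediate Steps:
R + F*44 = -385 + 138*44 = -385 + 6072 = 5687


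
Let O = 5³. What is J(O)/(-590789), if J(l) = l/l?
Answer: -1/590789 ≈ -1.6927e-6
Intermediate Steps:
O = 125
J(l) = 1
J(O)/(-590789) = 1/(-590789) = 1*(-1/590789) = -1/590789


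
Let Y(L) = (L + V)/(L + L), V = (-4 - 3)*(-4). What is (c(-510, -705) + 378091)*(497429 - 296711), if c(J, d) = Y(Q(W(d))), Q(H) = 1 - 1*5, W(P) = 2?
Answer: 75889067184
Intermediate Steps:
V = 28 (V = -7*(-4) = 28)
Q(H) = -4 (Q(H) = 1 - 5 = -4)
Y(L) = (28 + L)/(2*L) (Y(L) = (L + 28)/(L + L) = (28 + L)/((2*L)) = (28 + L)*(1/(2*L)) = (28 + L)/(2*L))
c(J, d) = -3 (c(J, d) = (½)*(28 - 4)/(-4) = (½)*(-¼)*24 = -3)
(c(-510, -705) + 378091)*(497429 - 296711) = (-3 + 378091)*(497429 - 296711) = 378088*200718 = 75889067184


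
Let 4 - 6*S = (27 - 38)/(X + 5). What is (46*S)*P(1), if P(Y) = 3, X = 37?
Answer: 4117/42 ≈ 98.024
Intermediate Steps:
S = 179/252 (S = 2/3 - (27 - 38)/(6*(37 + 5)) = 2/3 - (-11)/(6*42) = 2/3 - 1/6*(-11/42) = 2/3 + 11/252 = 179/252 ≈ 0.71032)
(46*S)*P(1) = (46*(179/252))*3 = (4117/126)*3 = 4117/42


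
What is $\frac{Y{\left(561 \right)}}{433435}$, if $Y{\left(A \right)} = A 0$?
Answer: $0$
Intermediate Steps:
$Y{\left(A \right)} = 0$
$\frac{Y{\left(561 \right)}}{433435} = \frac{0}{433435} = 0 \cdot \frac{1}{433435} = 0$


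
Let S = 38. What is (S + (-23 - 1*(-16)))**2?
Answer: 961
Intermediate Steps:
(S + (-23 - 1*(-16)))**2 = (38 + (-23 - 1*(-16)))**2 = (38 + (-23 + 16))**2 = (38 - 7)**2 = 31**2 = 961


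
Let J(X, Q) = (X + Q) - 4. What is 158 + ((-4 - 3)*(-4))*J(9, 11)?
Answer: 606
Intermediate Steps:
J(X, Q) = -4 + Q + X (J(X, Q) = (Q + X) - 4 = -4 + Q + X)
158 + ((-4 - 3)*(-4))*J(9, 11) = 158 + ((-4 - 3)*(-4))*(-4 + 11 + 9) = 158 - 7*(-4)*16 = 158 + 28*16 = 158 + 448 = 606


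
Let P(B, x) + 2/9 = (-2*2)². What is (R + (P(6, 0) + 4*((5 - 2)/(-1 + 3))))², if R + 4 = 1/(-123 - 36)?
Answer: 71859529/227529 ≈ 315.83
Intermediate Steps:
P(B, x) = 142/9 (P(B, x) = -2/9 + (-2*2)² = -2/9 + (-4)² = -2/9 + 16 = 142/9)
R = -637/159 (R = -4 + 1/(-123 - 36) = -4 + 1/(-159) = -4 - 1/159 = -637/159 ≈ -4.0063)
(R + (P(6, 0) + 4*((5 - 2)/(-1 + 3))))² = (-637/159 + (142/9 + 4*((5 - 2)/(-1 + 3))))² = (-637/159 + (142/9 + 4*(3/2)))² = (-637/159 + (142/9 + 6))² = (-637/159 + 196/9)² = (8477/477)² = 71859529/227529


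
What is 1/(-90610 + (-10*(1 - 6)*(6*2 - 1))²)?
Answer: 1/211890 ≈ 4.7194e-6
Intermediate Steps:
1/(-90610 + (-10*(1 - 6)*(6*2 - 1))²) = 1/(-90610 + (-(-50)*(12 - 1))²) = 1/(-90610 + (-(-50)*11)²) = 1/(-90610 + (-10*(-55))²) = 1/(-90610 + 550²) = 1/(-90610 + 302500) = 1/211890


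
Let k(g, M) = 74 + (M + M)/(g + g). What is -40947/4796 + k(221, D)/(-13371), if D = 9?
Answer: -121076493425/14172136836 ≈ -8.5433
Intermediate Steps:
k(g, M) = 74 + M/g (k(g, M) = 74 + (2*M)/((2*g)) = 74 + (2*M)*(1/(2*g)) = 74 + M/g)
-40947/4796 + k(221, D)/(-13371) = -40947/4796 + (74 + 9/221)/(-13371) = -40947*1/4796 + (74 + 9*(1/221))*(-1/13371) = -40947/4796 + (74 + 9/221)*(-1/13371) = -40947/4796 + (16363/221)*(-1/13371) = -40947/4796 - 16363/2954991 = -121076493425/14172136836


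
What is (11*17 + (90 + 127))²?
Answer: 163216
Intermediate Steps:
(11*17 + (90 + 127))² = (187 + 217)² = 404² = 163216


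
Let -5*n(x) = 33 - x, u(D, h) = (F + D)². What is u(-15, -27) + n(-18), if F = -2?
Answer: 1394/5 ≈ 278.80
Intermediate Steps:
u(D, h) = (-2 + D)²
n(x) = -33/5 + x/5 (n(x) = -(33 - x)/5 = -33/5 + x/5)
u(-15, -27) + n(-18) = (-2 - 15)² + (-33/5 + (⅕)*(-18)) = (-17)² + (-33/5 - 18/5) = 289 - 51/5 = 1394/5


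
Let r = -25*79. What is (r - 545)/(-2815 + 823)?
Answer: 105/83 ≈ 1.2651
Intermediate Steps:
r = -1975
(r - 545)/(-2815 + 823) = (-1975 - 545)/(-2815 + 823) = -2520/(-1992) = -2520*(-1/1992) = 105/83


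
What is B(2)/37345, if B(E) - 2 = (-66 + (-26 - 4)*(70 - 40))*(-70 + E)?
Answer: 13138/7469 ≈ 1.7590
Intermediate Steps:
B(E) = 67622 - 966*E (B(E) = 2 + (-66 + (-26 - 4)*(70 - 40))*(-70 + E) = 2 + (-66 - 30*30)*(-70 + E) = 2 + (-66 - 900)*(-70 + E) = 2 - 966*(-70 + E) = 2 + (67620 - 966*E) = 67622 - 966*E)
B(2)/37345 = (67622 - 966*2)/37345 = (67622 - 1932)*(1/37345) = 65690*(1/37345) = 13138/7469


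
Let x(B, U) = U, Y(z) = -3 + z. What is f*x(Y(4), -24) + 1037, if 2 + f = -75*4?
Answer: 8285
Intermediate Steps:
f = -302 (f = -2 - 75*4 = -2 - 300 = -302)
f*x(Y(4), -24) + 1037 = -302*(-24) + 1037 = 7248 + 1037 = 8285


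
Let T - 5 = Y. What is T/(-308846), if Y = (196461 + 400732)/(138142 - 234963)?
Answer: 56544/14951389283 ≈ 3.7819e-6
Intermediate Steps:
Y = -597193/96821 (Y = 597193/(-96821) = 597193*(-1/96821) = -597193/96821 ≈ -6.1680)
T = -113088/96821 (T = 5 - 597193/96821 = -113088/96821 ≈ -1.1680)
T/(-308846) = -113088/96821/(-308846) = -113088/96821*(-1/308846) = 56544/14951389283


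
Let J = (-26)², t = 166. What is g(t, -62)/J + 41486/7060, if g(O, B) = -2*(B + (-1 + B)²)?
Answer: -1695144/298285 ≈ -5.6830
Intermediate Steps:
g(O, B) = -2*B - 2*(-1 + B)²
J = 676
g(t, -62)/J + 41486/7060 = (-2 - 2*(-62)² + 2*(-62))/676 + 41486/7060 = (-2 - 2*3844 - 124)*(1/676) + 41486*(1/7060) = (-2 - 7688 - 124)*(1/676) + 20743/3530 = -7814*1/676 + 20743/3530 = -3907/338 + 20743/3530 = -1695144/298285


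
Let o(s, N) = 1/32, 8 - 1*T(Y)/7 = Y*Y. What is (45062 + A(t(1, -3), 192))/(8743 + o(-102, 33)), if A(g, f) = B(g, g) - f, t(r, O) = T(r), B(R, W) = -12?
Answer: 1435456/279777 ≈ 5.1307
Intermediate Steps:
T(Y) = 56 - 7*Y² (T(Y) = 56 - 7*Y*Y = 56 - 7*Y²)
t(r, O) = 56 - 7*r²
o(s, N) = 1/32
A(g, f) = -12 - f
(45062 + A(t(1, -3), 192))/(8743 + o(-102, 33)) = (45062 + (-12 - 1*192))/(8743 + 1/32) = (45062 + (-12 - 192))/(279777/32) = (45062 - 204)*(32/279777) = 44858*(32/279777) = 1435456/279777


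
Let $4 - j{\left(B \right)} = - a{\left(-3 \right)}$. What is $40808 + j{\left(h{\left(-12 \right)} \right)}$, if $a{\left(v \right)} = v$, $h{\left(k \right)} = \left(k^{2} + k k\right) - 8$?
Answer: $40809$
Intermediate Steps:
$h{\left(k \right)} = -8 + 2 k^{2}$ ($h{\left(k \right)} = \left(k^{2} + k^{2}\right) - 8 = 2 k^{2} - 8 = -8 + 2 k^{2}$)
$j{\left(B \right)} = 1$ ($j{\left(B \right)} = 4 - \left(-1\right) \left(-3\right) = 4 - 3 = 1$)
$40808 + j{\left(h{\left(-12 \right)} \right)} = 40808 + 1 = 40809$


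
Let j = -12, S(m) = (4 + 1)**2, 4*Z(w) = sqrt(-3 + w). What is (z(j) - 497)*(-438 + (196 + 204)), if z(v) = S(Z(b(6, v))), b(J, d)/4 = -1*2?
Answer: 17936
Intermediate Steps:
b(J, d) = -8 (b(J, d) = 4*(-1*2) = 4*(-2) = -8)
Z(w) = sqrt(-3 + w)/4
S(m) = 25 (S(m) = 5**2 = 25)
z(v) = 25
(z(j) - 497)*(-438 + (196 + 204)) = (25 - 497)*(-438 + (196 + 204)) = -472*(-438 + 400) = -472*(-38) = 17936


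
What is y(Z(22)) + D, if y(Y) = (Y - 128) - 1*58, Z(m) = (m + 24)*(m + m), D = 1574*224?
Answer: 354414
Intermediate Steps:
D = 352576
Z(m) = 2*m*(24 + m) (Z(m) = (24 + m)*(2*m) = 2*m*(24 + m))
y(Y) = -186 + Y (y(Y) = (-128 + Y) - 58 = -186 + Y)
y(Z(22)) + D = (-186 + 2*22*(24 + 22)) + 352576 = (-186 + 2*22*46) + 352576 = (-186 + 2024) + 352576 = 1838 + 352576 = 354414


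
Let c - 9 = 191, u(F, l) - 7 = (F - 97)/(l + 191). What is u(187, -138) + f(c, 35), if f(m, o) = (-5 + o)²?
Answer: 48161/53 ≈ 908.70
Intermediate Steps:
u(F, l) = 7 + (-97 + F)/(191 + l) (u(F, l) = 7 + (F - 97)/(l + 191) = 7 + (-97 + F)/(191 + l))
c = 200 (c = 9 + 191 = 200)
u(187, -138) + f(c, 35) = (1240 + 187 + 7*(-138))/(191 - 138) + (-5 + 35)² = (1240 + 187 - 966)/53 + 30² = (1/53)*461 + 900 = 461/53 + 900 = 48161/53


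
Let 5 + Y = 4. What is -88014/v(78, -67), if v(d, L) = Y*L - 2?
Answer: -88014/65 ≈ -1354.1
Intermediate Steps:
Y = -1 (Y = -5 + 4 = -1)
v(d, L) = -2 - L (v(d, L) = -L - 2 = -2 - L)
-88014/v(78, -67) = -88014/(-2 - 1*(-67)) = -88014/(-2 + 67) = -88014/65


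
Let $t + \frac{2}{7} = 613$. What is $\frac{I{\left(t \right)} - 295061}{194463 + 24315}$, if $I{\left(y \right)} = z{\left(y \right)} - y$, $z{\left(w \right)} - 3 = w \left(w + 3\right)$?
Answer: $\frac{1332575}{3573374} \approx 0.37292$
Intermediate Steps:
$t = \frac{4289}{7}$ ($t = - \frac{2}{7} + 613 = \frac{4289}{7} \approx 612.71$)
$z{\left(w \right)} = 3 + w \left(3 + w\right)$ ($z{\left(w \right)} = 3 + w \left(w + 3\right) = 3 + w \left(3 + w\right)$)
$I{\left(y \right)} = 3 + y^{2} + 2 y$ ($I{\left(y \right)} = \left(3 + y^{2} + 3 y\right) - y = 3 + y^{2} + 2 y$)
$\frac{I{\left(t \right)} - 295061}{194463 + 24315} = \frac{\left(3 + \left(\frac{4289}{7}\right)^{2} + 2 \cdot \frac{4289}{7}\right) - 295061}{194463 + 24315} = \frac{\left(3 + \frac{18395521}{49} + \frac{8578}{7}\right) - 295061}{218778} = \left(\frac{18455714}{49} - 295061\right) \frac{1}{218778} = \frac{3997725}{49} \cdot \frac{1}{218778} = \frac{1332575}{3573374}$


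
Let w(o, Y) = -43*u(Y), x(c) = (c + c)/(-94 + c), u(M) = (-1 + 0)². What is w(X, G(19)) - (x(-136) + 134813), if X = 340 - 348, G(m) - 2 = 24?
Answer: -15508576/115 ≈ -1.3486e+5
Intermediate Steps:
G(m) = 26 (G(m) = 2 + 24 = 26)
X = -8
u(M) = 1 (u(M) = (-1)² = 1)
x(c) = 2*c/(-94 + c) (x(c) = (2*c)/(-94 + c) = 2*c/(-94 + c))
w(o, Y) = -43 (w(o, Y) = -43*1 = -43)
w(X, G(19)) - (x(-136) + 134813) = -43 - (2*(-136)/(-94 - 136) + 134813) = -43 - (2*(-136)/(-230) + 134813) = -43 - (2*(-136)*(-1/230) + 134813) = -43 - (136/115 + 134813) = -43 - 1*15503631/115 = -43 - 15503631/115 = -15508576/115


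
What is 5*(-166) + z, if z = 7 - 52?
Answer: -875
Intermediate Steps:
z = -45
5*(-166) + z = 5*(-166) - 45 = -830 - 45 = -875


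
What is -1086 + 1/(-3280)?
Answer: -3562081/3280 ≈ -1086.0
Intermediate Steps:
-1086 + 1/(-3280) = -1086 - 1/3280 = -3562081/3280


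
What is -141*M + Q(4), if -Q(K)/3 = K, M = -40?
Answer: 5628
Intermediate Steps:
Q(K) = -3*K
-141*M + Q(4) = -141*(-40) - 3*4 = 5640 - 12 = 5628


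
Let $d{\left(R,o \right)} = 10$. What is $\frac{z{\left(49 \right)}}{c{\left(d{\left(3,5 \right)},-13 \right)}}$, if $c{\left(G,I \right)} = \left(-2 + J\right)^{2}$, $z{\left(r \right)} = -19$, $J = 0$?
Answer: $- \frac{19}{4} \approx -4.75$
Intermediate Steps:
$c{\left(G,I \right)} = 4$ ($c{\left(G,I \right)} = \left(-2 + 0\right)^{2} = \left(-2\right)^{2} = 4$)
$\frac{z{\left(49 \right)}}{c{\left(d{\left(3,5 \right)},-13 \right)}} = - \frac{19}{4}$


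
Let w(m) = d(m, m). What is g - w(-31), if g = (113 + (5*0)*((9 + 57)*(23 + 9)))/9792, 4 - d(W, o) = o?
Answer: -342607/9792 ≈ -34.988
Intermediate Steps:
d(W, o) = 4 - o
w(m) = 4 - m
g = 113/9792 (g = (113 + 0*(66*32))*(1/9792) = (113 + 0*2112)*(1/9792) = (113 + 0)*(1/9792) = 113*(1/9792) = 113/9792 ≈ 0.011540)
g - w(-31) = 113/9792 - (4 - 1*(-31)) = 113/9792 - (4 + 31) = 113/9792 - 1*35 = 113/9792 - 35 = -342607/9792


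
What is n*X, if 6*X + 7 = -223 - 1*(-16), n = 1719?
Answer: -61311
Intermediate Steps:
X = -107/3 (X = -7/6 + (-223 - 1*(-16))/6 = -7/6 + (-223 + 16)/6 = -7/6 + (⅙)*(-207) = -7/6 - 69/2 = -107/3 ≈ -35.667)
n*X = 1719*(-107/3) = -61311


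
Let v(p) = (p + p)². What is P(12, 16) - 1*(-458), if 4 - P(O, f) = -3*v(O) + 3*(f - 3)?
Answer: 2151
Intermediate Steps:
v(p) = 4*p² (v(p) = (2*p)² = 4*p²)
P(O, f) = 13 - 3*f + 12*O² (P(O, f) = 4 - (-12*O² + 3*(f - 3)) = 4 - (-12*O² + 3*(-3 + f)) = 4 - (-12*O² + (-9 + 3*f)) = 4 - (-9 - 12*O² + 3*f) = 4 + (9 - 3*f + 12*O²) = 13 - 3*f + 12*O²)
P(12, 16) - 1*(-458) = (13 - 3*16 + 12*12²) - 1*(-458) = (13 - 48 + 12*144) + 458 = (13 - 48 + 1728) + 458 = 1693 + 458 = 2151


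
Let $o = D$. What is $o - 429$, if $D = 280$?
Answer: $-149$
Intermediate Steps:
$o = 280$
$o - 429 = 280 - 429 = -149$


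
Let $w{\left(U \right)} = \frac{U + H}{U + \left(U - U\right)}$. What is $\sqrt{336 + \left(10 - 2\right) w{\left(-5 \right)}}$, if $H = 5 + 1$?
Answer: $\frac{2 \sqrt{2090}}{5} \approx 18.287$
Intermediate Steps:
$H = 6$
$w{\left(U \right)} = \frac{6 + U}{U}$ ($w{\left(U \right)} = \frac{U + 6}{U + \left(U - U\right)} = \frac{6 + U}{U + 0} = \frac{6 + U}{U}$)
$\sqrt{336 + \left(10 - 2\right) w{\left(-5 \right)}} = \sqrt{336 + \left(10 - 2\right) \frac{6 - 5}{-5}} = \sqrt{336 + 8 \left(\left(- \frac{1}{5}\right) 1\right)} = \sqrt{336 + 8 \left(- \frac{1}{5}\right)} = \sqrt{336 - \frac{8}{5}} = \sqrt{\frac{1672}{5}} = \frac{2 \sqrt{2090}}{5}$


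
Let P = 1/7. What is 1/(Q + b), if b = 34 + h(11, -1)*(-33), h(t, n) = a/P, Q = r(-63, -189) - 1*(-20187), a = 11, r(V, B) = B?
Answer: 1/17491 ≈ 5.7172e-5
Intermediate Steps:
P = ⅐ ≈ 0.14286
Q = 19998 (Q = -189 - 1*(-20187) = -189 + 20187 = 19998)
h(t, n) = 77 (h(t, n) = 11/(⅐) = 11*7 = 77)
b = -2507 (b = 34 + 77*(-33) = 34 - 2541 = -2507)
1/(Q + b) = 1/(19998 - 2507) = 1/17491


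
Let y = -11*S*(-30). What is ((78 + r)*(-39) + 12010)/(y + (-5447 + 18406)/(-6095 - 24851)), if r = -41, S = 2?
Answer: 327006382/20411401 ≈ 16.021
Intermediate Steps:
y = 660 (y = -11*2*(-30) = -22*(-30) = 660)
((78 + r)*(-39) + 12010)/(y + (-5447 + 18406)/(-6095 - 24851)) = ((78 - 41)*(-39) + 12010)/(660 + (-5447 + 18406)/(-6095 - 24851)) = (37*(-39) + 12010)/(660 + 12959/(-30946)) = (-1443 + 12010)/(660 + 12959*(-1/30946)) = 10567/(660 - 12959/30946) = 10567/(20411401/30946) = 10567*(30946/20411401) = 327006382/20411401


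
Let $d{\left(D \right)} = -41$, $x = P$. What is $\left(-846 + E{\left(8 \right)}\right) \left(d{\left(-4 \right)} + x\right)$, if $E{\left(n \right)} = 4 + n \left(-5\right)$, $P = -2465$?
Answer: $2210292$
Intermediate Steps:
$x = -2465$
$E{\left(n \right)} = 4 - 5 n$
$\left(-846 + E{\left(8 \right)}\right) \left(d{\left(-4 \right)} + x\right) = \left(-846 + \left(4 - 40\right)\right) \left(-41 - 2465\right) = \left(-846 + \left(4 - 40\right)\right) \left(-2506\right) = \left(-846 - 36\right) \left(-2506\right) = \left(-882\right) \left(-2506\right) = 2210292$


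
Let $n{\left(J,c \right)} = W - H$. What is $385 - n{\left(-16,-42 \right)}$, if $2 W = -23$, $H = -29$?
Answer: $\frac{735}{2} \approx 367.5$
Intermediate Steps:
$W = - \frac{23}{2}$ ($W = \frac{1}{2} \left(-23\right) = - \frac{23}{2} \approx -11.5$)
$n{\left(J,c \right)} = \frac{35}{2}$ ($n{\left(J,c \right)} = - \frac{23}{2} - -29 = - \frac{23}{2} + 29 = \frac{35}{2}$)
$385 - n{\left(-16,-42 \right)} = 385 - \frac{35}{2} = \frac{735}{2}$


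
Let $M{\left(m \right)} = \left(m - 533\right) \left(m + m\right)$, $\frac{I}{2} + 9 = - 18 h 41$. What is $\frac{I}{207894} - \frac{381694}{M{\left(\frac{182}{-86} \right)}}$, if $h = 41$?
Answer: $- \frac{12247929550837}{72551887590} \approx -168.82$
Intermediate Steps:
$I = -60534$ ($I = -18 + 2 \left(-18\right) 41 \cdot 41 = -18 + 2 \left(\left(-738\right) 41\right) = -18 + 2 \left(-30258\right) = -18 - 60516 = -60534$)
$M{\left(m \right)} = 2 m \left(-533 + m\right)$ ($M{\left(m \right)} = \left(-533 + m\right) 2 m = 2 m \left(-533 + m\right)$)
$\frac{I}{207894} - \frac{381694}{M{\left(\frac{182}{-86} \right)}} = - \frac{60534}{207894} - \frac{381694}{2 \frac{182}{-86} \left(-533 + \frac{182}{-86}\right)} = \left(-60534\right) \frac{1}{207894} - \frac{381694}{2 \cdot 182 \left(- \frac{1}{86}\right) \left(-533 + 182 \left(- \frac{1}{86}\right)\right)} = - \frac{10089}{34649} - \frac{381694}{2 \left(- \frac{91}{43}\right) \left(-533 - \frac{91}{43}\right)} = - \frac{10089}{34649} - \frac{381694}{2 \left(- \frac{91}{43}\right) \left(- \frac{23010}{43}\right)} = - \frac{10089}{34649} - \frac{381694}{\frac{4187820}{1849}} = - \frac{10089}{34649} - \frac{352876103}{2093910} = - \frac{12247929550837}{72551887590}$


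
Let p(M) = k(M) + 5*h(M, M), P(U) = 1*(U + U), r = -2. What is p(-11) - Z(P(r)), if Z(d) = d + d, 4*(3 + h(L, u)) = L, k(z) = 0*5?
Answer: -83/4 ≈ -20.750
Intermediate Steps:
k(z) = 0
h(L, u) = -3 + L/4
P(U) = 2*U (P(U) = 1*(2*U) = 2*U)
Z(d) = 2*d
p(M) = -15 + 5*M/4 (p(M) = 0 + 5*(-3 + M/4) = 0 + (-15 + 5*M/4) = -15 + 5*M/4)
p(-11) - Z(P(r)) = (-15 + (5/4)*(-11)) - 2*2*(-2) = (-15 - 55/4) - 2*(-4) = -115/4 - 1*(-8) = -115/4 + 8 = -83/4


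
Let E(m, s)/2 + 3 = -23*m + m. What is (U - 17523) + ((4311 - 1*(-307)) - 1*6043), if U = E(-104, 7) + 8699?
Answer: -5679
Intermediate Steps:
E(m, s) = -6 - 44*m (E(m, s) = -6 + 2*(-23*m + m) = -6 + 2*(-22*m) = -6 - 44*m)
U = 13269 (U = (-6 - 44*(-104)) + 8699 = (-6 + 4576) + 8699 = 4570 + 8699 = 13269)
(U - 17523) + ((4311 - 1*(-307)) - 1*6043) = (13269 - 17523) + ((4311 - 1*(-307)) - 1*6043) = -4254 + ((4311 + 307) - 6043) = -4254 + (4618 - 6043) = -4254 - 1425 = -5679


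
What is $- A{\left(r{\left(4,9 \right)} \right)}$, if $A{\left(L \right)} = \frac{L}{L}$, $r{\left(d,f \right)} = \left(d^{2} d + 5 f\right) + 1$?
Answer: $-1$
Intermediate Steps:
$r{\left(d,f \right)} = 1 + d^{3} + 5 f$ ($r{\left(d,f \right)} = \left(d^{3} + 5 f\right) + 1 = 1 + d^{3} + 5 f$)
$A{\left(L \right)} = 1$
$- A{\left(r{\left(4,9 \right)} \right)} = \left(-1\right) 1 = -1$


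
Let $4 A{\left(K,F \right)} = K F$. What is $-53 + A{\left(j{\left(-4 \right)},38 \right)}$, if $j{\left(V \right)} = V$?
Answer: $-91$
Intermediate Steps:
$A{\left(K,F \right)} = \frac{F K}{4}$ ($A{\left(K,F \right)} = \frac{K F}{4} = \frac{F K}{4}$)
$-53 + A{\left(j{\left(-4 \right)},38 \right)} = -53 + \frac{1}{4} \cdot 38 \left(-4\right) = -53 - 38 = -91$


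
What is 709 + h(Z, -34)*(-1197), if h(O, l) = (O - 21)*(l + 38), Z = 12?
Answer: 43801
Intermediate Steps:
h(O, l) = (-21 + O)*(38 + l)
709 + h(Z, -34)*(-1197) = 709 + (-798 - 21*(-34) + 38*12 + 12*(-34))*(-1197) = 709 + (-798 + 714 + 456 - 408)*(-1197) = 709 - 36*(-1197) = 709 + 43092 = 43801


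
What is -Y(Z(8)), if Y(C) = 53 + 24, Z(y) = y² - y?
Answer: -77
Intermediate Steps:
Y(C) = 77
-Y(Z(8)) = -1*77 = -77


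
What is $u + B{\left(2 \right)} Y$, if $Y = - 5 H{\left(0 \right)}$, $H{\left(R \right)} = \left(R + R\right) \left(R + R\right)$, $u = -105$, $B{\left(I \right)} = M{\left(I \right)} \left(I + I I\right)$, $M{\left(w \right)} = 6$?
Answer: $-105$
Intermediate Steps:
$B{\left(I \right)} = 6 I + 6 I^{2}$ ($B{\left(I \right)} = 6 \left(I + I I\right) = 6 \left(I + I^{2}\right) = 6 I + 6 I^{2}$)
$H{\left(R \right)} = 4 R^{2}$ ($H{\left(R \right)} = 2 R 2 R = 4 R^{2}$)
$Y = 0$ ($Y = - 5 \cdot 4 \cdot 0^{2} = - 5 \cdot 4 \cdot 0 = \left(-5\right) 0 = 0$)
$u + B{\left(2 \right)} Y = -105 + 6 \cdot 2 \left(1 + 2\right) 0 = -105 + 6 \cdot 2 \cdot 3 \cdot 0 = -105 + 36 \cdot 0 = -105 + 0 = -105$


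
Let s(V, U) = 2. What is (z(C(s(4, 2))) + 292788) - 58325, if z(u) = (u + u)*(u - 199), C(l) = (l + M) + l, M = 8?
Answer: 229975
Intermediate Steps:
C(l) = 8 + 2*l (C(l) = (l + 8) + l = (8 + l) + l = 8 + 2*l)
z(u) = 2*u*(-199 + u) (z(u) = (2*u)*(-199 + u) = 2*u*(-199 + u))
(z(C(s(4, 2))) + 292788) - 58325 = (2*(8 + 2*2)*(-199 + (8 + 2*2)) + 292788) - 58325 = (2*(8 + 4)*(-199 + (8 + 4)) + 292788) - 58325 = (2*12*(-199 + 12) + 292788) - 58325 = (2*12*(-187) + 292788) - 58325 = (-4488 + 292788) - 58325 = 288300 - 58325 = 229975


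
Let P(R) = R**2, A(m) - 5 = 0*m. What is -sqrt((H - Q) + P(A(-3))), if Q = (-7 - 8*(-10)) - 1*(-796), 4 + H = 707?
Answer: -I*sqrt(141) ≈ -11.874*I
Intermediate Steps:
H = 703 (H = -4 + 707 = 703)
A(m) = 5 (A(m) = 5 + 0*m = 5 + 0 = 5)
Q = 869 (Q = (-7 + 80) + 796 = 73 + 796 = 869)
-sqrt((H - Q) + P(A(-3))) = -sqrt((703 - 1*869) + 5**2) = -sqrt((703 - 869) + 25) = -sqrt(-166 + 25) = -sqrt(-141) = -I*sqrt(141)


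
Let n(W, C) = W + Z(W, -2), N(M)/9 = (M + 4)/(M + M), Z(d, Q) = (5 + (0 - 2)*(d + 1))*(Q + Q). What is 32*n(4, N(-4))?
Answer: 768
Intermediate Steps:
Z(d, Q) = 2*Q*(3 - 2*d) (Z(d, Q) = (5 - 2*(1 + d))*(2*Q) = (5 + (-2 - 2*d))*(2*Q) = (3 - 2*d)*(2*Q) = 2*Q*(3 - 2*d))
N(M) = 9*(4 + M)/(2*M) (N(M) = 9*((M + 4)/(M + M)) = 9*((4 + M)/((2*M))) = 9*((4 + M)*(1/(2*M))) = 9*((4 + M)/(2*M)) = 9*(4 + M)/(2*M))
n(W, C) = -12 + 9*W (n(W, C) = W + 2*(-2)*(3 - 2*W) = W + (-12 + 8*W) = -12 + 9*W)
32*n(4, N(-4)) = 32*(-12 + 9*4) = 32*(-12 + 36) = 32*24 = 768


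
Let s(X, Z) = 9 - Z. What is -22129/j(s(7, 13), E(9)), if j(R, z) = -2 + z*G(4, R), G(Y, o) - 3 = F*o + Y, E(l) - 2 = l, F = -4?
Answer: -22129/251 ≈ -88.163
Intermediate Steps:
E(l) = 2 + l
G(Y, o) = 3 + Y - 4*o (G(Y, o) = 3 + (-4*o + Y) = 3 + (Y - 4*o) = 3 + Y - 4*o)
j(R, z) = -2 + z*(7 - 4*R) (j(R, z) = -2 + z*(3 + 4 - 4*R) = -2 + z*(7 - 4*R))
-22129/j(s(7, 13), E(9)) = -22129/(-2 + (2 + 9)*(7 - 4*(9 - 1*13))) = -22129/(-2 + 11*(7 - 4*(9 - 13))) = -22129/(-2 + 11*(7 - 4*(-4))) = -22129/(-2 + 11*(7 + 16)) = -22129/(-2 + 11*23) = -22129/(-2 + 253) = -22129/251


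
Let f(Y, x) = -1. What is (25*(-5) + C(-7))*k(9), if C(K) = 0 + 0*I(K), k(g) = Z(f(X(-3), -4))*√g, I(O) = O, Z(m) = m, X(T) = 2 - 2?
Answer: 375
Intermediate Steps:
X(T) = 0
k(g) = -√g
C(K) = 0 (C(K) = 0 + 0*K = 0 + 0 = 0)
(25*(-5) + C(-7))*k(9) = (25*(-5) + 0)*(-√9) = (-125 + 0)*(-1*3) = -125*(-3) = 375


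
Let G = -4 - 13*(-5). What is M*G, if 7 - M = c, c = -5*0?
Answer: 427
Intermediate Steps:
c = 0
G = 61 (G = -4 + 65 = 61)
M = 7 (M = 7 - 1*0 = 7 + 0 = 7)
M*G = 7*61 = 427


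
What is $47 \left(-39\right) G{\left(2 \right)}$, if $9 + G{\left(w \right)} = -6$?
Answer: $27495$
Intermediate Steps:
$G{\left(w \right)} = -15$ ($G{\left(w \right)} = -9 - 6 = -15$)
$47 \left(-39\right) G{\left(2 \right)} = 47 \left(-39\right) \left(-15\right) = \left(-1833\right) \left(-15\right) = 27495$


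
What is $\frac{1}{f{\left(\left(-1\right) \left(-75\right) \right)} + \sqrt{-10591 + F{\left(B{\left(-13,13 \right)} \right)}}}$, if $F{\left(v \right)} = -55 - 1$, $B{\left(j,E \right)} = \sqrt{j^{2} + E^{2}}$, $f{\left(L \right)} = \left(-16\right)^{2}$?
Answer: $\frac{256}{76183} - \frac{39 i \sqrt{7}}{76183} \approx 0.0033603 - 0.0013544 i$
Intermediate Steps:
$f{\left(L \right)} = 256$
$B{\left(j,E \right)} = \sqrt{E^{2} + j^{2}}$
$F{\left(v \right)} = -56$
$\frac{1}{f{\left(\left(-1\right) \left(-75\right) \right)} + \sqrt{-10591 + F{\left(B{\left(-13,13 \right)} \right)}}} = \frac{1}{256 + \sqrt{-10591 - 56}} = \frac{1}{256 + \sqrt{-10647}} = \frac{1}{256 + 39 i \sqrt{7}}$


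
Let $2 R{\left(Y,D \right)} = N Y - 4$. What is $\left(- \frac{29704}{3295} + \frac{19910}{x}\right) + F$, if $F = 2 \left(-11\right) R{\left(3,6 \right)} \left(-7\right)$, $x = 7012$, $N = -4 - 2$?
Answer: $- \frac{19640885879}{11552270} \approx -1700.2$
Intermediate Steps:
$N = -6$ ($N = -4 - 2 = -6$)
$R{\left(Y,D \right)} = -2 - 3 Y$ ($R{\left(Y,D \right)} = \frac{- 6 Y - 4}{2} = \frac{-4 - 6 Y}{2} = -2 - 3 Y$)
$F = -1694$ ($F = 2 \left(-11\right) \left(-2 - 9\right) \left(-7\right) = - 22 \left(-2 - 9\right) \left(-7\right) = \left(-22\right) \left(-11\right) \left(-7\right) = 242 \left(-7\right) = -1694$)
$\left(- \frac{29704}{3295} + \frac{19910}{x}\right) + F = \left(- \frac{29704}{3295} + \frac{19910}{7012}\right) - 1694 = \left(\left(-29704\right) \frac{1}{3295} + 19910 \cdot \frac{1}{7012}\right) - 1694 = \left(- \frac{29704}{3295} + \frac{9955}{3506}\right) - 1694 = - \frac{71340499}{11552270} - 1694 = - \frac{19640885879}{11552270}$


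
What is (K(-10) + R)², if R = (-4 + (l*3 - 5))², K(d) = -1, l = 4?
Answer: 64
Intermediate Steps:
R = 9 (R = (-4 + (4*3 - 5))² = (-4 + (12 - 5))² = (-4 + 7)² = 3² = 9)
(K(-10) + R)² = (-1 + 9)² = 8² = 64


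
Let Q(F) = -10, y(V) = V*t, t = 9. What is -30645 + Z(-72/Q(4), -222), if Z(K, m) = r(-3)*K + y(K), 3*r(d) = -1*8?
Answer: -152997/5 ≈ -30599.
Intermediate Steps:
r(d) = -8/3 (r(d) = (-1*8)/3 = (⅓)*(-8) = -8/3)
y(V) = 9*V (y(V) = V*9 = 9*V)
Z(K, m) = 19*K/3 (Z(K, m) = -8*K/3 + 9*K = 19*K/3)
-30645 + Z(-72/Q(4), -222) = -30645 + 19*(-72/(-10))/3 = -30645 + 19*(-72*(-⅒))/3 = -30645 + (19/3)*(36/5) = -30645 + 228/5 = -152997/5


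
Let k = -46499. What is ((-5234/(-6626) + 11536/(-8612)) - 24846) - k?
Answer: 154444525226/7132889 ≈ 21652.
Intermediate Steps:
((-5234/(-6626) + 11536/(-8612)) - 24846) - k = ((-5234/(-6626) + 11536/(-8612)) - 24846) - 1*(-46499) = ((-5234*(-1/6626) + 11536*(-1/8612)) - 24846) + 46499 = ((2617/3313 - 2884/2153) - 24846) + 46499 = (-3920291/7132889 - 24846) + 46499 = -177227680385/7132889 + 46499 = 154444525226/7132889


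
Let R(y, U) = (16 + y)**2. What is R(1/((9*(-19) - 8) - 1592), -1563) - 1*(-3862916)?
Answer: 12116610994181/3136441 ≈ 3.8632e+6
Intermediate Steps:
R(1/((9*(-19) - 8) - 1592), -1563) - 1*(-3862916) = (16 + 1/((9*(-19) - 8) - 1592))**2 - 1*(-3862916) = (16 + 1/((-171 - 8) - 1592))**2 + 3862916 = (16 + 1/(-179 - 1592))**2 + 3862916 = (16 + 1/(-1771))**2 + 3862916 = (16 - 1/1771)**2 + 3862916 = (28335/1771)**2 + 3862916 = 802872225/3136441 + 3862916 = 12116610994181/3136441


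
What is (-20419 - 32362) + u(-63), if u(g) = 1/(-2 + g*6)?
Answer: -20056781/380 ≈ -52781.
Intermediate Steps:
u(g) = 1/(-2 + 6*g)
(-20419 - 32362) + u(-63) = (-20419 - 32362) + 1/(2*(-1 + 3*(-63))) = -52781 + 1/(2*(-1 - 189)) = -52781 + (½)/(-190) = -52781 + (½)*(-1/190) = -52781 - 1/380 = -20056781/380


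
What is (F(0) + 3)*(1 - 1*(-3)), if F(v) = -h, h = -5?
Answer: 32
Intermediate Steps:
F(v) = 5 (F(v) = -1*(-5) = 5)
(F(0) + 3)*(1 - 1*(-3)) = (5 + 3)*(1 - 1*(-3)) = 8*(1 + 3) = 8*4 = 32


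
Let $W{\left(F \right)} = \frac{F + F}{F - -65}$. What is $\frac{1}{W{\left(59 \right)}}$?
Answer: $\frac{62}{59} \approx 1.0508$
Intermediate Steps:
$W{\left(F \right)} = \frac{2 F}{65 + F}$ ($W{\left(F \right)} = \frac{2 F}{F + 65} = \frac{2 F}{65 + F}$)
$\frac{1}{W{\left(59 \right)}} = \frac{1}{2 \cdot 59 \frac{1}{65 + 59}} = \frac{1}{2 \cdot 59 \cdot \frac{1}{124}} = \frac{1}{\frac{59}{62}} = \frac{62}{59}$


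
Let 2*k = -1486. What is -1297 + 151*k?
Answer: -113490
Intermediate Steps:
k = -743 (k = (1/2)*(-1486) = -743)
-1297 + 151*k = -1297 + 151*(-743) = -1297 - 112193 = -113490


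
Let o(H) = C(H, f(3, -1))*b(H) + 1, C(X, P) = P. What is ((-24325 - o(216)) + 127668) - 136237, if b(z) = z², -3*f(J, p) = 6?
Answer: 60417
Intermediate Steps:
f(J, p) = -2 (f(J, p) = -⅓*6 = -2)
o(H) = 1 - 2*H² (o(H) = -2*H² + 1 = 1 - 2*H²)
((-24325 - o(216)) + 127668) - 136237 = ((-24325 - (1 - 2*216²)) + 127668) - 136237 = ((-24325 - (1 - 2*46656)) + 127668) - 136237 = ((-24325 - (1 - 93312)) + 127668) - 136237 = ((-24325 - 1*(-93311)) + 127668) - 136237 = ((-24325 + 93311) + 127668) - 136237 = (68986 + 127668) - 136237 = 196654 - 136237 = 60417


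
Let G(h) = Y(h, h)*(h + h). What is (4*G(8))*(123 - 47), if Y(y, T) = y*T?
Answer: 311296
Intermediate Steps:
Y(y, T) = T*y
G(h) = 2*h³ (G(h) = (h*h)*(h + h) = h²*(2*h) = 2*h³)
(4*G(8))*(123 - 47) = (4*(2*8³))*(123 - 47) = (4*(2*512))*76 = (4*1024)*76 = 4096*76 = 311296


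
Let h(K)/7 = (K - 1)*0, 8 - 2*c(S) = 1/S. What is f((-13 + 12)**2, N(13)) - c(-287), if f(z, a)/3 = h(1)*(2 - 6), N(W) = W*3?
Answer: -2297/574 ≈ -4.0017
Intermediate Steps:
N(W) = 3*W
c(S) = 4 - 1/(2*S)
h(K) = 0 (h(K) = 7*((K - 1)*0) = 7*((-1 + K)*0) = 7*0 = 0)
f(z, a) = 0 (f(z, a) = 3*(0*(2 - 6)) = 3*(0*(-4)) = 3*0 = 0)
f((-13 + 12)**2, N(13)) - c(-287) = 0 - (4 - 1/2/(-287)) = 0 - (4 - 1/2*(-1/287)) = 0 - (4 + 1/574) = 0 - 1*2297/574 = 0 - 2297/574 = -2297/574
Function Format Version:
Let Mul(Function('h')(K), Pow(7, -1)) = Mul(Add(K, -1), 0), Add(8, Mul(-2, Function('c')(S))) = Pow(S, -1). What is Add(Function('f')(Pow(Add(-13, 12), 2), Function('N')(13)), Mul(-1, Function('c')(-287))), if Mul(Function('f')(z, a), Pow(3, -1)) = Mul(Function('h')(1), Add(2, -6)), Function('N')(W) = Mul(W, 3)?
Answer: Rational(-2297, 574) ≈ -4.0017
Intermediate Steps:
Function('N')(W) = Mul(3, W)
Function('c')(S) = Add(4, Mul(Rational(-1, 2), Pow(S, -1)))
Function('h')(K) = 0 (Function('h')(K) = Mul(7, Mul(Add(K, -1), 0)) = Mul(7, Mul(Add(-1, K), 0)) = Mul(7, 0) = 0)
Function('f')(z, a) = 0 (Function('f')(z, a) = Mul(3, Mul(0, Add(2, -6))) = Mul(3, Mul(0, -4)) = Mul(3, 0) = 0)
Add(Function('f')(Pow(Add(-13, 12), 2), Function('N')(13)), Mul(-1, Function('c')(-287))) = Add(0, Mul(-1, Add(4, Mul(Rational(-1, 2), Pow(-287, -1))))) = Add(0, Mul(-1, Add(4, Mul(Rational(-1, 2), Rational(-1, 287))))) = Add(0, Mul(-1, Add(4, Rational(1, 574)))) = Add(0, Mul(-1, Rational(2297, 574))) = Add(0, Rational(-2297, 574)) = Rational(-2297, 574)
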